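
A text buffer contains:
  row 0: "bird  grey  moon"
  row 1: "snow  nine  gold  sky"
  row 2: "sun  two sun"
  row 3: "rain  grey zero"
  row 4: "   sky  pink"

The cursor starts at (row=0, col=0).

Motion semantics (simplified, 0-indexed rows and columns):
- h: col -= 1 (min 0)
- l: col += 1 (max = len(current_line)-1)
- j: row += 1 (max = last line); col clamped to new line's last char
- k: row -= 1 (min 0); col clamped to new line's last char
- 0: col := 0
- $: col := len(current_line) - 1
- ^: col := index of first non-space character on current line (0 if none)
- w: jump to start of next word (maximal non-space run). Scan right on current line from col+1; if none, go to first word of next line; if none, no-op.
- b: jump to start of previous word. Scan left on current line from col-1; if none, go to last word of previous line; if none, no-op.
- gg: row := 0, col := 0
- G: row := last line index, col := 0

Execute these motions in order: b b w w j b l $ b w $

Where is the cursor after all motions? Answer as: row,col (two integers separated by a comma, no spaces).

After 1 (b): row=0 col=0 char='b'
After 2 (b): row=0 col=0 char='b'
After 3 (w): row=0 col=6 char='g'
After 4 (w): row=0 col=12 char='m'
After 5 (j): row=1 col=12 char='g'
After 6 (b): row=1 col=6 char='n'
After 7 (l): row=1 col=7 char='i'
After 8 ($): row=1 col=20 char='y'
After 9 (b): row=1 col=18 char='s'
After 10 (w): row=2 col=0 char='s'
After 11 ($): row=2 col=11 char='n'

Answer: 2,11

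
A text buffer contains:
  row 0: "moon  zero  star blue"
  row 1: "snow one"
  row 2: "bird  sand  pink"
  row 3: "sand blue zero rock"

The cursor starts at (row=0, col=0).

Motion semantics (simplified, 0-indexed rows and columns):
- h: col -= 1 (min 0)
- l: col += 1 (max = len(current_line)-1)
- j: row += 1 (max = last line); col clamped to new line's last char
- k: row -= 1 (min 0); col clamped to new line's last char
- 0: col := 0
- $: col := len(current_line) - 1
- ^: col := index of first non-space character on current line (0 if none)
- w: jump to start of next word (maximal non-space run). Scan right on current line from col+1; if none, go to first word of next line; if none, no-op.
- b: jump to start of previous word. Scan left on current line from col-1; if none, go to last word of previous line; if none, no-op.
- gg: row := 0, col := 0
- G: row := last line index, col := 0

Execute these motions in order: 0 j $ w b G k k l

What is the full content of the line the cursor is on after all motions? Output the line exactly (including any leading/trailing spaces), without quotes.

Answer: snow one

Derivation:
After 1 (0): row=0 col=0 char='m'
After 2 (j): row=1 col=0 char='s'
After 3 ($): row=1 col=7 char='e'
After 4 (w): row=2 col=0 char='b'
After 5 (b): row=1 col=5 char='o'
After 6 (G): row=3 col=0 char='s'
After 7 (k): row=2 col=0 char='b'
After 8 (k): row=1 col=0 char='s'
After 9 (l): row=1 col=1 char='n'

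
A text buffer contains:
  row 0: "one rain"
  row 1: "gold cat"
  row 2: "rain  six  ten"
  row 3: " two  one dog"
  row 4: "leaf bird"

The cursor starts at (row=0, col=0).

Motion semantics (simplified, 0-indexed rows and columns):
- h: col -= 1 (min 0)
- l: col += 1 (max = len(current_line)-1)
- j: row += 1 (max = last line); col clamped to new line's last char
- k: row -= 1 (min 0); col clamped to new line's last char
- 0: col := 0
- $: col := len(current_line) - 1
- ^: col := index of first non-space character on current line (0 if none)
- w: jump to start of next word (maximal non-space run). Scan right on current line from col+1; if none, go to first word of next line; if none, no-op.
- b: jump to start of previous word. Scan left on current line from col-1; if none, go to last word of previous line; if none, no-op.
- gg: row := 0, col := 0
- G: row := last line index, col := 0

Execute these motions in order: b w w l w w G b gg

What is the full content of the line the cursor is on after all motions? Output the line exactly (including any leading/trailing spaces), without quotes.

Answer: one rain

Derivation:
After 1 (b): row=0 col=0 char='o'
After 2 (w): row=0 col=4 char='r'
After 3 (w): row=1 col=0 char='g'
After 4 (l): row=1 col=1 char='o'
After 5 (w): row=1 col=5 char='c'
After 6 (w): row=2 col=0 char='r'
After 7 (G): row=4 col=0 char='l'
After 8 (b): row=3 col=10 char='d'
After 9 (gg): row=0 col=0 char='o'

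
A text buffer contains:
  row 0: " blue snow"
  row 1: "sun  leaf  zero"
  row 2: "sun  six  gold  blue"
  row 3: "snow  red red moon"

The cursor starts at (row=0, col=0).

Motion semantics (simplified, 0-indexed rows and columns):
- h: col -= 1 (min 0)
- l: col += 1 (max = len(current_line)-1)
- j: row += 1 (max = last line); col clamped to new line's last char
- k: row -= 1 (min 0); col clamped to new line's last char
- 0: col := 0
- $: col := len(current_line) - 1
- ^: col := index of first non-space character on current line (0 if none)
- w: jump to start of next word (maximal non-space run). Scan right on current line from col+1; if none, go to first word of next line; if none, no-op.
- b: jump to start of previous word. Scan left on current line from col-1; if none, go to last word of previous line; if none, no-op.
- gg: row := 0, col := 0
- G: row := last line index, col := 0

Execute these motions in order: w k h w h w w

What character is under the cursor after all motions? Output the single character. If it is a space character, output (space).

After 1 (w): row=0 col=1 char='b'
After 2 (k): row=0 col=1 char='b'
After 3 (h): row=0 col=0 char='_'
After 4 (w): row=0 col=1 char='b'
After 5 (h): row=0 col=0 char='_'
After 6 (w): row=0 col=1 char='b'
After 7 (w): row=0 col=6 char='s'

Answer: s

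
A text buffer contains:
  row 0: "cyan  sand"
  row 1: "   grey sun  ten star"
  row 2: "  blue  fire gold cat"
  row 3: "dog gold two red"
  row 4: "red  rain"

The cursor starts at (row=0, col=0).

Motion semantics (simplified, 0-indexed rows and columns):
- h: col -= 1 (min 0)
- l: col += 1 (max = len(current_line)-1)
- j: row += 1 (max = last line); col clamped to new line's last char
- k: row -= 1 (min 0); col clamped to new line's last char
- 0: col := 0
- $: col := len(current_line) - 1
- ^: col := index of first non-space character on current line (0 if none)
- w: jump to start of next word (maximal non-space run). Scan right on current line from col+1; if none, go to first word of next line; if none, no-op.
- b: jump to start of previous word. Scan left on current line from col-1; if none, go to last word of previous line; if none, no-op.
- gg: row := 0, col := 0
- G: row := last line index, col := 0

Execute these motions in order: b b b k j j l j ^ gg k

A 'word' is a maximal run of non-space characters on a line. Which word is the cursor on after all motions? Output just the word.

After 1 (b): row=0 col=0 char='c'
After 2 (b): row=0 col=0 char='c'
After 3 (b): row=0 col=0 char='c'
After 4 (k): row=0 col=0 char='c'
After 5 (j): row=1 col=0 char='_'
After 6 (j): row=2 col=0 char='_'
After 7 (l): row=2 col=1 char='_'
After 8 (j): row=3 col=1 char='o'
After 9 (^): row=3 col=0 char='d'
After 10 (gg): row=0 col=0 char='c'
After 11 (k): row=0 col=0 char='c'

Answer: cyan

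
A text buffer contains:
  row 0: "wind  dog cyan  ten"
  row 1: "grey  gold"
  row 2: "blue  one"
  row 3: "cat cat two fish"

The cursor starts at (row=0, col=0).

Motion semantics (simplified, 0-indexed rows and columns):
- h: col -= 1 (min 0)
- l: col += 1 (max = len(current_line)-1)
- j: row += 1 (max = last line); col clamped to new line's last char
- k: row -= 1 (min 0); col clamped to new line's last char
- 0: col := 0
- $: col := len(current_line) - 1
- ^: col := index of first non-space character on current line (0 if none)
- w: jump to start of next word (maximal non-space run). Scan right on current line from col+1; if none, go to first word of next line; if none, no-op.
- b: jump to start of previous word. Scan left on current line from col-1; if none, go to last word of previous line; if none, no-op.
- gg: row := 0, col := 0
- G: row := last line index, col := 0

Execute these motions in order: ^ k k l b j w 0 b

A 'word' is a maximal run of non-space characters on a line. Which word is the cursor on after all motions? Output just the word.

Answer: ten

Derivation:
After 1 (^): row=0 col=0 char='w'
After 2 (k): row=0 col=0 char='w'
After 3 (k): row=0 col=0 char='w'
After 4 (l): row=0 col=1 char='i'
After 5 (b): row=0 col=0 char='w'
After 6 (j): row=1 col=0 char='g'
After 7 (w): row=1 col=6 char='g'
After 8 (0): row=1 col=0 char='g'
After 9 (b): row=0 col=16 char='t'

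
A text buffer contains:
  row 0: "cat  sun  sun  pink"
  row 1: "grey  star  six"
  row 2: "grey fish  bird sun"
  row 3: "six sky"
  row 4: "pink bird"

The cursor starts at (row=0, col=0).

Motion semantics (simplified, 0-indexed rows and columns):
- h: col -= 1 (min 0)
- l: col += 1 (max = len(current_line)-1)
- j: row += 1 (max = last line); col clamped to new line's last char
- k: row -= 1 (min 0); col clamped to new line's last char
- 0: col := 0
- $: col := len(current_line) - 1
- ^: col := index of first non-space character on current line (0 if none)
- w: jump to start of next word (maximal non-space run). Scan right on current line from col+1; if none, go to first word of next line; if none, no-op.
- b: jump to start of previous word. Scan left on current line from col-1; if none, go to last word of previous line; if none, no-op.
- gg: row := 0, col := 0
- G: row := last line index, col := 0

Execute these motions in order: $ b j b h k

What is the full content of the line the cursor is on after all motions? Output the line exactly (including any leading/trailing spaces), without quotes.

After 1 ($): row=0 col=18 char='k'
After 2 (b): row=0 col=15 char='p'
After 3 (j): row=1 col=14 char='x'
After 4 (b): row=1 col=12 char='s'
After 5 (h): row=1 col=11 char='_'
After 6 (k): row=0 col=11 char='u'

Answer: cat  sun  sun  pink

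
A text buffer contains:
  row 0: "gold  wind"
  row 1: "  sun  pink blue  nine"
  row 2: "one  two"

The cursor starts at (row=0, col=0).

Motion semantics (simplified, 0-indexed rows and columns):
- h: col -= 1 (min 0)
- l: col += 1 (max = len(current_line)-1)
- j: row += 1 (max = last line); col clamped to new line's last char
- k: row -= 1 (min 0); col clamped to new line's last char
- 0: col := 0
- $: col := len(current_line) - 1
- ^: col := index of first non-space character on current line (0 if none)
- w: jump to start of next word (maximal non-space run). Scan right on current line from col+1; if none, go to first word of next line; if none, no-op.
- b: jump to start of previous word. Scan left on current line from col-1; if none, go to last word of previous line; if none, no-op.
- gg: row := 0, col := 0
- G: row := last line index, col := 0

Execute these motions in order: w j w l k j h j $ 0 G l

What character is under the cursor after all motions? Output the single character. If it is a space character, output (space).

After 1 (w): row=0 col=6 char='w'
After 2 (j): row=1 col=6 char='_'
After 3 (w): row=1 col=7 char='p'
After 4 (l): row=1 col=8 char='i'
After 5 (k): row=0 col=8 char='n'
After 6 (j): row=1 col=8 char='i'
After 7 (h): row=1 col=7 char='p'
After 8 (j): row=2 col=7 char='o'
After 9 ($): row=2 col=7 char='o'
After 10 (0): row=2 col=0 char='o'
After 11 (G): row=2 col=0 char='o'
After 12 (l): row=2 col=1 char='n'

Answer: n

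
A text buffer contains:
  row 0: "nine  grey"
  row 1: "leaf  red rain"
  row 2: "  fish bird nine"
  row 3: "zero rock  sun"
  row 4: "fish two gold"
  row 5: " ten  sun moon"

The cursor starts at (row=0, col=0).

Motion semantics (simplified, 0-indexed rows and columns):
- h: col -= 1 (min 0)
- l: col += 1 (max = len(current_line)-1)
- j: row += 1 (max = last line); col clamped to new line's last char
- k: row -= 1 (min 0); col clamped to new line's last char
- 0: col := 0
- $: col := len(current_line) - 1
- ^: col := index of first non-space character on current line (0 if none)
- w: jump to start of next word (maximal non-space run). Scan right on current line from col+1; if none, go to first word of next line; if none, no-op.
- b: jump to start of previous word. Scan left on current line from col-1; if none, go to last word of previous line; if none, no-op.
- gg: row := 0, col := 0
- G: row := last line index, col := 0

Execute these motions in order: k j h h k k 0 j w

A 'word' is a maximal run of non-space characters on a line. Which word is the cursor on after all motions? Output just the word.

Answer: red

Derivation:
After 1 (k): row=0 col=0 char='n'
After 2 (j): row=1 col=0 char='l'
After 3 (h): row=1 col=0 char='l'
After 4 (h): row=1 col=0 char='l'
After 5 (k): row=0 col=0 char='n'
After 6 (k): row=0 col=0 char='n'
After 7 (0): row=0 col=0 char='n'
After 8 (j): row=1 col=0 char='l'
After 9 (w): row=1 col=6 char='r'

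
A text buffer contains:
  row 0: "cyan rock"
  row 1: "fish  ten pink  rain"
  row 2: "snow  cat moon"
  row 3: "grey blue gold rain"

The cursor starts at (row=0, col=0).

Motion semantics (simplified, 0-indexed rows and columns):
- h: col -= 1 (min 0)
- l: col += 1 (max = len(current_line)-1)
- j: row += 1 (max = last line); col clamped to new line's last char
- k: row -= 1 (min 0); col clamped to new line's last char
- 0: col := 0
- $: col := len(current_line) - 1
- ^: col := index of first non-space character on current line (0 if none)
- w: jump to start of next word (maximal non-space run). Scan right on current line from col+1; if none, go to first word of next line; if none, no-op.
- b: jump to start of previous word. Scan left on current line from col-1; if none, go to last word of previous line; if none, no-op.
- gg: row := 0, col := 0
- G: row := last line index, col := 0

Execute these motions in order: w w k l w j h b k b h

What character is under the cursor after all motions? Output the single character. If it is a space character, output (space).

After 1 (w): row=0 col=5 char='r'
After 2 (w): row=1 col=0 char='f'
After 3 (k): row=0 col=0 char='c'
After 4 (l): row=0 col=1 char='y'
After 5 (w): row=0 col=5 char='r'
After 6 (j): row=1 col=5 char='_'
After 7 (h): row=1 col=4 char='_'
After 8 (b): row=1 col=0 char='f'
After 9 (k): row=0 col=0 char='c'
After 10 (b): row=0 col=0 char='c'
After 11 (h): row=0 col=0 char='c'

Answer: c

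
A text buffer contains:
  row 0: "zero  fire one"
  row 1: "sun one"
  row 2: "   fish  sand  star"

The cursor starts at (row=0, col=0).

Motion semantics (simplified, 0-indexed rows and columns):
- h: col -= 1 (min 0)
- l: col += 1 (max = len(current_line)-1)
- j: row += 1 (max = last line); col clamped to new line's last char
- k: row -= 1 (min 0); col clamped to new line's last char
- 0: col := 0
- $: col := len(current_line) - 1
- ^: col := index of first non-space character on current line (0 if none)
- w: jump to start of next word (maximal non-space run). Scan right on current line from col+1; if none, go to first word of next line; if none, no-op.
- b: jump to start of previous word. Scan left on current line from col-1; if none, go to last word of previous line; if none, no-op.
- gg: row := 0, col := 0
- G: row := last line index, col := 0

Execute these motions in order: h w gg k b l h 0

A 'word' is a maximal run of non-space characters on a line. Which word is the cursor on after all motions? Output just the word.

After 1 (h): row=0 col=0 char='z'
After 2 (w): row=0 col=6 char='f'
After 3 (gg): row=0 col=0 char='z'
After 4 (k): row=0 col=0 char='z'
After 5 (b): row=0 col=0 char='z'
After 6 (l): row=0 col=1 char='e'
After 7 (h): row=0 col=0 char='z'
After 8 (0): row=0 col=0 char='z'

Answer: zero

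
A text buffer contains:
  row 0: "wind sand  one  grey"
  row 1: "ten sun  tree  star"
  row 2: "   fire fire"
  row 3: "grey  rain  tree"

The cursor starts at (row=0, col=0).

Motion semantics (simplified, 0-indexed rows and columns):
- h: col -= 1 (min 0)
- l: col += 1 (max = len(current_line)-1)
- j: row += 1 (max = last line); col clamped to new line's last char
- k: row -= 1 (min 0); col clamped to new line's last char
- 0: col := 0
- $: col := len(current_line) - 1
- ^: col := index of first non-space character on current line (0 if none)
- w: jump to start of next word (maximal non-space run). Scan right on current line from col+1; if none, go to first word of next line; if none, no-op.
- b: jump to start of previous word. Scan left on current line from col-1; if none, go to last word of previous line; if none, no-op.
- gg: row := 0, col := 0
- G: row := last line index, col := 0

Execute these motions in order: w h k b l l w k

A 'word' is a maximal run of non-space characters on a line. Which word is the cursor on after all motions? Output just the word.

After 1 (w): row=0 col=5 char='s'
After 2 (h): row=0 col=4 char='_'
After 3 (k): row=0 col=4 char='_'
After 4 (b): row=0 col=0 char='w'
After 5 (l): row=0 col=1 char='i'
After 6 (l): row=0 col=2 char='n'
After 7 (w): row=0 col=5 char='s'
After 8 (k): row=0 col=5 char='s'

Answer: sand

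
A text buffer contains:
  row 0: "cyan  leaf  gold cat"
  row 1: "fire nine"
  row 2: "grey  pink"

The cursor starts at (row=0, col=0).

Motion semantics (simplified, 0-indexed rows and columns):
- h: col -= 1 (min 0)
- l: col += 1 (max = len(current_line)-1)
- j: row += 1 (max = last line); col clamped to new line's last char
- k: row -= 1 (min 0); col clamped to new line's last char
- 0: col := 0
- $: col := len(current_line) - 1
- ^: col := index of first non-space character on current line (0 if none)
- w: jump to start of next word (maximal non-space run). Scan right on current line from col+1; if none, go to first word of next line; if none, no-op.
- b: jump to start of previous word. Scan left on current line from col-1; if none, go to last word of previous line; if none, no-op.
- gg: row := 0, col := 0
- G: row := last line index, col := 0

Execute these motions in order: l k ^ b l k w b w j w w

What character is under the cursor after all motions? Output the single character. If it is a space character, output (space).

After 1 (l): row=0 col=1 char='y'
After 2 (k): row=0 col=1 char='y'
After 3 (^): row=0 col=0 char='c'
After 4 (b): row=0 col=0 char='c'
After 5 (l): row=0 col=1 char='y'
After 6 (k): row=0 col=1 char='y'
After 7 (w): row=0 col=6 char='l'
After 8 (b): row=0 col=0 char='c'
After 9 (w): row=0 col=6 char='l'
After 10 (j): row=1 col=6 char='i'
After 11 (w): row=2 col=0 char='g'
After 12 (w): row=2 col=6 char='p'

Answer: p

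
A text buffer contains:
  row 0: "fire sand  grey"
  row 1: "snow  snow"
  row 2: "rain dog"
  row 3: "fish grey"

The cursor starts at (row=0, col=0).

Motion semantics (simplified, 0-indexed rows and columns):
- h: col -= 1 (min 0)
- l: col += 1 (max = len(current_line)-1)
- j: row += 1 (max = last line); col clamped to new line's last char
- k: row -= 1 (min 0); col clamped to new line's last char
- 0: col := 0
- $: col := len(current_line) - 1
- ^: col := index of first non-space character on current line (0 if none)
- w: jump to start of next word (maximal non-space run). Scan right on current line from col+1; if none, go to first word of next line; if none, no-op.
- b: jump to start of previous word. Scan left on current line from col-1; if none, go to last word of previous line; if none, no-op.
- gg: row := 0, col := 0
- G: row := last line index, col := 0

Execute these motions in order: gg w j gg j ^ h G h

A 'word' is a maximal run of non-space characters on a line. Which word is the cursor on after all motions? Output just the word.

Answer: fish

Derivation:
After 1 (gg): row=0 col=0 char='f'
After 2 (w): row=0 col=5 char='s'
After 3 (j): row=1 col=5 char='_'
After 4 (gg): row=0 col=0 char='f'
After 5 (j): row=1 col=0 char='s'
After 6 (^): row=1 col=0 char='s'
After 7 (h): row=1 col=0 char='s'
After 8 (G): row=3 col=0 char='f'
After 9 (h): row=3 col=0 char='f'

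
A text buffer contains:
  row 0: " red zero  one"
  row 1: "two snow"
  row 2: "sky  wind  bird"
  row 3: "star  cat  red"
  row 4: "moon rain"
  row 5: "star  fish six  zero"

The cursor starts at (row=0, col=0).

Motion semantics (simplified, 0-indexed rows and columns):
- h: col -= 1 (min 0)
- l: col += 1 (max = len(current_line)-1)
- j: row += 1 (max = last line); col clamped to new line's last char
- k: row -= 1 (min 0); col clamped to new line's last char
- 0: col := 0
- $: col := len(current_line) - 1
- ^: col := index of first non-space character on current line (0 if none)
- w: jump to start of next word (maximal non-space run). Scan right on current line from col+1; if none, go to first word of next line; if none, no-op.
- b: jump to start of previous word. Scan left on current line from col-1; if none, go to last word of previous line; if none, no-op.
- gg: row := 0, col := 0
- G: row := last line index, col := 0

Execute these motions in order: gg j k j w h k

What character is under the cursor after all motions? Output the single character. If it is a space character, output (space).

Answer: d

Derivation:
After 1 (gg): row=0 col=0 char='_'
After 2 (j): row=1 col=0 char='t'
After 3 (k): row=0 col=0 char='_'
After 4 (j): row=1 col=0 char='t'
After 5 (w): row=1 col=4 char='s'
After 6 (h): row=1 col=3 char='_'
After 7 (k): row=0 col=3 char='d'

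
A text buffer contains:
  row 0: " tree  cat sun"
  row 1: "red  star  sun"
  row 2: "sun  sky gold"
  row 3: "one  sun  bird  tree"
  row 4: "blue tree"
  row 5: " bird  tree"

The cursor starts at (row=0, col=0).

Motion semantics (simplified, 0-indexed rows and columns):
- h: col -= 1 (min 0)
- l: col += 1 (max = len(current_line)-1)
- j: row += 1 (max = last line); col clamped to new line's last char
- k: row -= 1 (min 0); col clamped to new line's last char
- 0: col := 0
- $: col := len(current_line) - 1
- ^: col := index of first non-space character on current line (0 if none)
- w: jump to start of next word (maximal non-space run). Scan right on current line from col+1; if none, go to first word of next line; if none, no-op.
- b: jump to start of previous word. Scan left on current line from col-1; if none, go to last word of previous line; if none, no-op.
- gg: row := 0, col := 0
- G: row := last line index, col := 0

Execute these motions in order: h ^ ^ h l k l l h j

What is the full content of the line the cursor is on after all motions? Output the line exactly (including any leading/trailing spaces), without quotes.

Answer: red  star  sun

Derivation:
After 1 (h): row=0 col=0 char='_'
After 2 (^): row=0 col=1 char='t'
After 3 (^): row=0 col=1 char='t'
After 4 (h): row=0 col=0 char='_'
After 5 (l): row=0 col=1 char='t'
After 6 (k): row=0 col=1 char='t'
After 7 (l): row=0 col=2 char='r'
After 8 (l): row=0 col=3 char='e'
After 9 (h): row=0 col=2 char='r'
After 10 (j): row=1 col=2 char='d'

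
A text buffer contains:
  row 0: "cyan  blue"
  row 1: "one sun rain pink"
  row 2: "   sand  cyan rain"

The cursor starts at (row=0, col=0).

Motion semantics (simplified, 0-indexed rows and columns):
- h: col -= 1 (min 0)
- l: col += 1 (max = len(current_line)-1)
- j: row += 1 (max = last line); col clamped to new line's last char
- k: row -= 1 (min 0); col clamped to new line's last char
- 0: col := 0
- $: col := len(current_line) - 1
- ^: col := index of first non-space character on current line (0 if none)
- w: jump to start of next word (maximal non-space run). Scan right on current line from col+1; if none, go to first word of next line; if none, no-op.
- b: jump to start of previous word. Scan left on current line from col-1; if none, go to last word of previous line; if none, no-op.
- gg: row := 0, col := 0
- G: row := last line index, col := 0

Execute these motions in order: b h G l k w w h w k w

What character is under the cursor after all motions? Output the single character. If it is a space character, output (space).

Answer: o

Derivation:
After 1 (b): row=0 col=0 char='c'
After 2 (h): row=0 col=0 char='c'
After 3 (G): row=2 col=0 char='_'
After 4 (l): row=2 col=1 char='_'
After 5 (k): row=1 col=1 char='n'
After 6 (w): row=1 col=4 char='s'
After 7 (w): row=1 col=8 char='r'
After 8 (h): row=1 col=7 char='_'
After 9 (w): row=1 col=8 char='r'
After 10 (k): row=0 col=8 char='u'
After 11 (w): row=1 col=0 char='o'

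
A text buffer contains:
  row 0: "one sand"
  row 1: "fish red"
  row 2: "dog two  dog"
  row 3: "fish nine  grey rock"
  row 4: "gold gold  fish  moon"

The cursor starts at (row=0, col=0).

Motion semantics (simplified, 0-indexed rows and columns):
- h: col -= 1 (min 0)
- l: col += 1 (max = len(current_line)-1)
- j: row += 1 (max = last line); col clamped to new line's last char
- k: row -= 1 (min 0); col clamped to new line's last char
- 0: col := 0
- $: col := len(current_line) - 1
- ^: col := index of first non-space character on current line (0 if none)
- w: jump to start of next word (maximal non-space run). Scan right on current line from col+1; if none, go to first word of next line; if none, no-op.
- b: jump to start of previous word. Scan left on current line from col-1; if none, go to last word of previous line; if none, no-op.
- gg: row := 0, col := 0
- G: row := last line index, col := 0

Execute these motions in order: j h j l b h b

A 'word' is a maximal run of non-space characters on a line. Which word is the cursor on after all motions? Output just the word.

After 1 (j): row=1 col=0 char='f'
After 2 (h): row=1 col=0 char='f'
After 3 (j): row=2 col=0 char='d'
After 4 (l): row=2 col=1 char='o'
After 5 (b): row=2 col=0 char='d'
After 6 (h): row=2 col=0 char='d'
After 7 (b): row=1 col=5 char='r'

Answer: red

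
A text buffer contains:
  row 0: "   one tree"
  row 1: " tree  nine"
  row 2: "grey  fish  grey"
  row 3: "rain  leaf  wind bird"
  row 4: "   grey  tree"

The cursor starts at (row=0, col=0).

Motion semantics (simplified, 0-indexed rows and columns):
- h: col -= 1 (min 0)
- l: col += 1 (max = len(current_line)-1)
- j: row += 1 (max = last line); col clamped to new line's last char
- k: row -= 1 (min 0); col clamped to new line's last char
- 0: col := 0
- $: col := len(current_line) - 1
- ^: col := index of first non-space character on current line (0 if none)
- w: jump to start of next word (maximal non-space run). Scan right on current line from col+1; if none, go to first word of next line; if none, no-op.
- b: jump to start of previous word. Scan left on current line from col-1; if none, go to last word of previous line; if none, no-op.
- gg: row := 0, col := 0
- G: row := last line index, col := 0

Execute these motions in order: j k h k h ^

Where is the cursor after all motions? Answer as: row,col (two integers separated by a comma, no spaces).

After 1 (j): row=1 col=0 char='_'
After 2 (k): row=0 col=0 char='_'
After 3 (h): row=0 col=0 char='_'
After 4 (k): row=0 col=0 char='_'
After 5 (h): row=0 col=0 char='_'
After 6 (^): row=0 col=3 char='o'

Answer: 0,3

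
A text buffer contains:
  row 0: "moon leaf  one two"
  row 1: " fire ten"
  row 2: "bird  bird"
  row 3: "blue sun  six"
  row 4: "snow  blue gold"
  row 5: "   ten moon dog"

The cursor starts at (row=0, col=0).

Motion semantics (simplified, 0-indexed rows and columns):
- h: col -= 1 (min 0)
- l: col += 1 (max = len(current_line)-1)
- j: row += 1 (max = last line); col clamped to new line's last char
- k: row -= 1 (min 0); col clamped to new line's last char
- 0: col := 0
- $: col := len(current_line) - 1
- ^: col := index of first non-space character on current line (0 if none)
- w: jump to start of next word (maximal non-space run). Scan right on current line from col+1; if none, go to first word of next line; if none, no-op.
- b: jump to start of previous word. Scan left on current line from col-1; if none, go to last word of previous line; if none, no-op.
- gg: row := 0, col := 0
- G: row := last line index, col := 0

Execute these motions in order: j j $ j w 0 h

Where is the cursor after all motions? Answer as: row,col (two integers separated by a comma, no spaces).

After 1 (j): row=1 col=0 char='_'
After 2 (j): row=2 col=0 char='b'
After 3 ($): row=2 col=9 char='d'
After 4 (j): row=3 col=9 char='_'
After 5 (w): row=3 col=10 char='s'
After 6 (0): row=3 col=0 char='b'
After 7 (h): row=3 col=0 char='b'

Answer: 3,0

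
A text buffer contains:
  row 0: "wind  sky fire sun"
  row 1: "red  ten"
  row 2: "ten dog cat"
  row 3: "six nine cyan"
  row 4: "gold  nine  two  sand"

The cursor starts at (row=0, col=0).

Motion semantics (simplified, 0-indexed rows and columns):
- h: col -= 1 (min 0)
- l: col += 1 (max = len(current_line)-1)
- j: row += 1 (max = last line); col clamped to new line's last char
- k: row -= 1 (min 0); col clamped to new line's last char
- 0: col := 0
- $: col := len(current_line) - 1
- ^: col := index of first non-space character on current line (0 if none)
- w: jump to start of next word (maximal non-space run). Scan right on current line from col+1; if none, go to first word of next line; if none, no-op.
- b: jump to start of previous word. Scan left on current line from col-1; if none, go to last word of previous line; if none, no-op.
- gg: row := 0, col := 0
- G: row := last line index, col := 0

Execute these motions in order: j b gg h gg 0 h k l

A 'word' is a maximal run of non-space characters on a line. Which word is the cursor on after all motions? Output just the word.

Answer: wind

Derivation:
After 1 (j): row=1 col=0 char='r'
After 2 (b): row=0 col=15 char='s'
After 3 (gg): row=0 col=0 char='w'
After 4 (h): row=0 col=0 char='w'
After 5 (gg): row=0 col=0 char='w'
After 6 (0): row=0 col=0 char='w'
After 7 (h): row=0 col=0 char='w'
After 8 (k): row=0 col=0 char='w'
After 9 (l): row=0 col=1 char='i'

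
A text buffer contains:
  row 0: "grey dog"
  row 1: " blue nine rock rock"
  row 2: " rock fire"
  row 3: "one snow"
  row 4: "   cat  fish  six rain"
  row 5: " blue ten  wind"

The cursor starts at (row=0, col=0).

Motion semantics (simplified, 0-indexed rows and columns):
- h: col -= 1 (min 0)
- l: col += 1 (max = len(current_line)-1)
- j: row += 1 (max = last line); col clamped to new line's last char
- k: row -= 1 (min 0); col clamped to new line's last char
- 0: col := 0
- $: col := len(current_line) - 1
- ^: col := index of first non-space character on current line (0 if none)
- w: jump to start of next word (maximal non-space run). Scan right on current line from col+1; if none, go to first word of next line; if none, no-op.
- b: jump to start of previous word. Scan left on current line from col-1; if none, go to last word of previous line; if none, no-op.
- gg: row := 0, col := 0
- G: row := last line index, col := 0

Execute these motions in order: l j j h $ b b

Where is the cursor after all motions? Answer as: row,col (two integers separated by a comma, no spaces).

Answer: 2,1

Derivation:
After 1 (l): row=0 col=1 char='r'
After 2 (j): row=1 col=1 char='b'
After 3 (j): row=2 col=1 char='r'
After 4 (h): row=2 col=0 char='_'
After 5 ($): row=2 col=9 char='e'
After 6 (b): row=2 col=6 char='f'
After 7 (b): row=2 col=1 char='r'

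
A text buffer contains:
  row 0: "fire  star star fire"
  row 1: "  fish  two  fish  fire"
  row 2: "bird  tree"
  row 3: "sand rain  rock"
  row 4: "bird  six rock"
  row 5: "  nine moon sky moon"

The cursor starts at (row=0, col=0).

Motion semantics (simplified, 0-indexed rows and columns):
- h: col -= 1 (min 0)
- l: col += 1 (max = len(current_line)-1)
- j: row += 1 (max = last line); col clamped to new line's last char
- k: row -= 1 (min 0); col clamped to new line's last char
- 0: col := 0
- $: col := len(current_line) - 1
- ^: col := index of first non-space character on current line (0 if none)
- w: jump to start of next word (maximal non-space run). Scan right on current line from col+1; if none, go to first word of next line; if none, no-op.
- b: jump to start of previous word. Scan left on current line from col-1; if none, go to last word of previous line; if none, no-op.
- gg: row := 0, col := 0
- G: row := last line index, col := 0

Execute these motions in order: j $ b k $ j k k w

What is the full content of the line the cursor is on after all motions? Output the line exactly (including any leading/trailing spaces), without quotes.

Answer:   fish  two  fish  fire

Derivation:
After 1 (j): row=1 col=0 char='_'
After 2 ($): row=1 col=22 char='e'
After 3 (b): row=1 col=19 char='f'
After 4 (k): row=0 col=19 char='e'
After 5 ($): row=0 col=19 char='e'
After 6 (j): row=1 col=19 char='f'
After 7 (k): row=0 col=19 char='e'
After 8 (k): row=0 col=19 char='e'
After 9 (w): row=1 col=2 char='f'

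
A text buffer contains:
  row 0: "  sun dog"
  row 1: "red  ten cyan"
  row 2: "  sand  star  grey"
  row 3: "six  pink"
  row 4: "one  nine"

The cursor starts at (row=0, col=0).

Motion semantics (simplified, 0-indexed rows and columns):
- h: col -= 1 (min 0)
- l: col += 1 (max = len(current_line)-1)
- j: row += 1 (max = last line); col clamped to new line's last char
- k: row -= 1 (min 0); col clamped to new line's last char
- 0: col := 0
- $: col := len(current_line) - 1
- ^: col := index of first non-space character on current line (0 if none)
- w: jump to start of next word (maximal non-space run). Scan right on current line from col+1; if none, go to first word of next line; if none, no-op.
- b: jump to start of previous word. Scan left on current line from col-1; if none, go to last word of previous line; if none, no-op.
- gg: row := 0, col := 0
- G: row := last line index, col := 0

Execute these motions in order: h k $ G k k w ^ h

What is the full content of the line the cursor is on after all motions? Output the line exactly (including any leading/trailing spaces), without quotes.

Answer:   sand  star  grey

Derivation:
After 1 (h): row=0 col=0 char='_'
After 2 (k): row=0 col=0 char='_'
After 3 ($): row=0 col=8 char='g'
After 4 (G): row=4 col=0 char='o'
After 5 (k): row=3 col=0 char='s'
After 6 (k): row=2 col=0 char='_'
After 7 (w): row=2 col=2 char='s'
After 8 (^): row=2 col=2 char='s'
After 9 (h): row=2 col=1 char='_'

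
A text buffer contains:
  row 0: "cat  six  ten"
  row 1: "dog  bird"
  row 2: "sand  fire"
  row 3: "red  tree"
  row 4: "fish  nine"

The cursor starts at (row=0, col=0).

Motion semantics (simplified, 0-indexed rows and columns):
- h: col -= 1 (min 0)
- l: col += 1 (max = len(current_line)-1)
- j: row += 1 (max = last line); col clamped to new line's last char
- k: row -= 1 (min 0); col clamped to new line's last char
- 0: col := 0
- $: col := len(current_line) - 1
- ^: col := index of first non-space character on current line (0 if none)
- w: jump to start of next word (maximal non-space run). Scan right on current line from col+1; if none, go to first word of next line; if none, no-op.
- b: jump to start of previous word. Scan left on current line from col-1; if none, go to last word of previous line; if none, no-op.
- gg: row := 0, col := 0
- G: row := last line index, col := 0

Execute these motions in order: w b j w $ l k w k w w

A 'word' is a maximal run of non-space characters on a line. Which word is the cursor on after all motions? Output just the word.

After 1 (w): row=0 col=5 char='s'
After 2 (b): row=0 col=0 char='c'
After 3 (j): row=1 col=0 char='d'
After 4 (w): row=1 col=5 char='b'
After 5 ($): row=1 col=8 char='d'
After 6 (l): row=1 col=8 char='d'
After 7 (k): row=0 col=8 char='_'
After 8 (w): row=0 col=10 char='t'
After 9 (k): row=0 col=10 char='t'
After 10 (w): row=1 col=0 char='d'
After 11 (w): row=1 col=5 char='b'

Answer: bird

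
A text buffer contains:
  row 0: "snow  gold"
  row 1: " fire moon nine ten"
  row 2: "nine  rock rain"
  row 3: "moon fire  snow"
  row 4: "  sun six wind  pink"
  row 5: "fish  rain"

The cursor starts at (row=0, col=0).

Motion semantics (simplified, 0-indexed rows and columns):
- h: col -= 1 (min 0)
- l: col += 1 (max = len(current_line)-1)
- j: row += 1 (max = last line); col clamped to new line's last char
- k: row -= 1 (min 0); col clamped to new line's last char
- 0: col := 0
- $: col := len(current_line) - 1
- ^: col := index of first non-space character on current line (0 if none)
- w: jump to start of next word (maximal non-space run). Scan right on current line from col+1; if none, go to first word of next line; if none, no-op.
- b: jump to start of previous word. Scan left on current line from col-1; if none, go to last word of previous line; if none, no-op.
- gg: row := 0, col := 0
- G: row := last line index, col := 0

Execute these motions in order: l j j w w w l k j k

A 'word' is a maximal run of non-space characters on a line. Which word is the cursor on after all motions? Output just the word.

Answer: nine

Derivation:
After 1 (l): row=0 col=1 char='n'
After 2 (j): row=1 col=1 char='f'
After 3 (j): row=2 col=1 char='i'
After 4 (w): row=2 col=6 char='r'
After 5 (w): row=2 col=11 char='r'
After 6 (w): row=3 col=0 char='m'
After 7 (l): row=3 col=1 char='o'
After 8 (k): row=2 col=1 char='i'
After 9 (j): row=3 col=1 char='o'
After 10 (k): row=2 col=1 char='i'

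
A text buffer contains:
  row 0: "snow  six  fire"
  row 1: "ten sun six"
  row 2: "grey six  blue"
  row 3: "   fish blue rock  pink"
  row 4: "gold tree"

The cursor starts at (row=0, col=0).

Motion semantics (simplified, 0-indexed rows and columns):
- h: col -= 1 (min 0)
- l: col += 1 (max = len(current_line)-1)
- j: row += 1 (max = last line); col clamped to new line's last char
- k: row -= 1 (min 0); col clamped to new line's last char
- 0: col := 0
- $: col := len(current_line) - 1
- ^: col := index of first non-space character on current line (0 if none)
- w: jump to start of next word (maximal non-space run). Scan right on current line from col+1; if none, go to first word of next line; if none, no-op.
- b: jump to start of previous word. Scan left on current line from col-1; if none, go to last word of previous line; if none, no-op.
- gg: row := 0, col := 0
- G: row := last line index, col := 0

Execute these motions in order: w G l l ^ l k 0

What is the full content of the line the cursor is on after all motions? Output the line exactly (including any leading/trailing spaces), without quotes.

After 1 (w): row=0 col=6 char='s'
After 2 (G): row=4 col=0 char='g'
After 3 (l): row=4 col=1 char='o'
After 4 (l): row=4 col=2 char='l'
After 5 (^): row=4 col=0 char='g'
After 6 (l): row=4 col=1 char='o'
After 7 (k): row=3 col=1 char='_'
After 8 (0): row=3 col=0 char='_'

Answer:    fish blue rock  pink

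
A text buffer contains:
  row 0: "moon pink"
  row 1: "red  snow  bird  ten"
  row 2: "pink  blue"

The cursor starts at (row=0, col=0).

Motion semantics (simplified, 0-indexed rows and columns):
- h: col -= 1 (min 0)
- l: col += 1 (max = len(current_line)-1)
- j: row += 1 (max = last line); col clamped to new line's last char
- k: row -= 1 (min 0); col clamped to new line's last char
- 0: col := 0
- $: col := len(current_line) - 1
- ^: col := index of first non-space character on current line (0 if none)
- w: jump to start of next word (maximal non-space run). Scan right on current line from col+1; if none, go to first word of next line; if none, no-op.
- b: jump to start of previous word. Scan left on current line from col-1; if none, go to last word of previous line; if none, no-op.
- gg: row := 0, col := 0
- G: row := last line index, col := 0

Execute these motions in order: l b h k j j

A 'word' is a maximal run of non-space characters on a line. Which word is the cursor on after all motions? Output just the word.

Answer: pink

Derivation:
After 1 (l): row=0 col=1 char='o'
After 2 (b): row=0 col=0 char='m'
After 3 (h): row=0 col=0 char='m'
After 4 (k): row=0 col=0 char='m'
After 5 (j): row=1 col=0 char='r'
After 6 (j): row=2 col=0 char='p'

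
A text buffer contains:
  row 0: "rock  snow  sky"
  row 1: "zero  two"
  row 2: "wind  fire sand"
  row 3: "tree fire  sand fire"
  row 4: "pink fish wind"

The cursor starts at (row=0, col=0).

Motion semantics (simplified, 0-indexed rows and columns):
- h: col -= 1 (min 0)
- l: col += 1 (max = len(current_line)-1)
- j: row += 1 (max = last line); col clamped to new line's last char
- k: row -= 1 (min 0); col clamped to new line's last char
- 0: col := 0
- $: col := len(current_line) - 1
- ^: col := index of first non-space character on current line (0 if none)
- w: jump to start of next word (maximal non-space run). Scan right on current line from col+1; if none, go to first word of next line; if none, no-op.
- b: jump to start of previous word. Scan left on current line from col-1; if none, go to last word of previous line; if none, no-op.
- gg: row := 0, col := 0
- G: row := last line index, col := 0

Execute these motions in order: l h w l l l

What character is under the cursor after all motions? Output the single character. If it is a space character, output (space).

After 1 (l): row=0 col=1 char='o'
After 2 (h): row=0 col=0 char='r'
After 3 (w): row=0 col=6 char='s'
After 4 (l): row=0 col=7 char='n'
After 5 (l): row=0 col=8 char='o'
After 6 (l): row=0 col=9 char='w'

Answer: w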